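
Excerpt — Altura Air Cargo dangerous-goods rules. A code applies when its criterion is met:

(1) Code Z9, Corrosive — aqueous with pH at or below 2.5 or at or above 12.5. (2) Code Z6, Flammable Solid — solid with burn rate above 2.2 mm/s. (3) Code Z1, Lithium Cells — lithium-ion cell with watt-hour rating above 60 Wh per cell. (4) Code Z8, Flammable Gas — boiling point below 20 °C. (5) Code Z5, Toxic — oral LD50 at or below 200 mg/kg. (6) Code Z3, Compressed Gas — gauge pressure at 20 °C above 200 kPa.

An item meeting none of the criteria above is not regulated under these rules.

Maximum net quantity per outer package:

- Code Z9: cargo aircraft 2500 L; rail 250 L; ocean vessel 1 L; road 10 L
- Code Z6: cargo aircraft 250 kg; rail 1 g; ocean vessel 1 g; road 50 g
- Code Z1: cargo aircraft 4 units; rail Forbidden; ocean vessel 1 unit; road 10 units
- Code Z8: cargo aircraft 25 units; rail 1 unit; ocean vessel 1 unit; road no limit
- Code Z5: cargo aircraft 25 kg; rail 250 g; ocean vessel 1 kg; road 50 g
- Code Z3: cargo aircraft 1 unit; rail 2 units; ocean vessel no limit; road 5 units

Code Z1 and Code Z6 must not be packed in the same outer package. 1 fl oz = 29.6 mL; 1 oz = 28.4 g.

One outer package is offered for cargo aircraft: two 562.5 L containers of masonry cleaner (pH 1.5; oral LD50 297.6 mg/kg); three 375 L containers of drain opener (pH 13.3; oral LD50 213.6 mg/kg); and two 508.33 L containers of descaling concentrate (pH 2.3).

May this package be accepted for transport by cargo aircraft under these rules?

pH 1.5 meets the Code Z9 criterion (Corrosive), so the masonry cleaner is Code Z9.
pH 13.3 meets the Code Z9 criterion (Corrosive), so the drain opener is Code Z9.
The descaling concentrate has pH 2.3, which is ≤ 2.5, so it is Code Z9 (Corrosive).
Code Z9 net quantity: (two 562.5 L containers = 1125 L) + (three 375 L containers = 1125 L) + (two 508.33 L containers = 1016.66 L) = 3266.66 L.
3266.66 L exceeds the cargo aircraft limit of 2500 L for Code Z9.

No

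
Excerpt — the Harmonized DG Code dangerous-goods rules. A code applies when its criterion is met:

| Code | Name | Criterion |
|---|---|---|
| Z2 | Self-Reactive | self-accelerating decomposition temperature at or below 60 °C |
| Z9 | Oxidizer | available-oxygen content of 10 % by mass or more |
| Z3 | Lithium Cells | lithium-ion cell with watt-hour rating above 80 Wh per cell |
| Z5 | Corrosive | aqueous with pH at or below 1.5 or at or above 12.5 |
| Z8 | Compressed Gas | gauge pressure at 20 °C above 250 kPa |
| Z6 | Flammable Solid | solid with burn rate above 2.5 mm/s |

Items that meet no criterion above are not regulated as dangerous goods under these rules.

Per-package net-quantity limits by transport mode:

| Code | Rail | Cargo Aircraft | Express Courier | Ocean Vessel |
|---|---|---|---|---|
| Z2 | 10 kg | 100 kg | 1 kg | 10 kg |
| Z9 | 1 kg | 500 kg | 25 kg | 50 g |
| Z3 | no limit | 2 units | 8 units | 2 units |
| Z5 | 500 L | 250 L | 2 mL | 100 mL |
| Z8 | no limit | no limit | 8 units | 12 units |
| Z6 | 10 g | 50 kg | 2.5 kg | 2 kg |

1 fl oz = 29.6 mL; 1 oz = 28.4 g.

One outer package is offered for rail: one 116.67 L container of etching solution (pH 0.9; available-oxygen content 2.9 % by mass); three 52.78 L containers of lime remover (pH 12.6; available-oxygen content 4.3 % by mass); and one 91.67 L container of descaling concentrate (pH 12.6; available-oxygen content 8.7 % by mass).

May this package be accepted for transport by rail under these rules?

Etching solution: pH 0.9 ≤ 1.5 → Code Z5 (Corrosive).
pH 12.6 meets the Code Z5 criterion (Corrosive), so the lime remover is Code Z5.
pH 12.6 meets the Code Z5 criterion (Corrosive), so the descaling concentrate is Code Z5.
Code Z5 net quantity: 116.67 L + (three 52.78 L containers = 158.34 L) + 91.67 L = 366.68 L.
366.68 L ≤ 500 L (rail limit, Code Z5) — within limit.

Yes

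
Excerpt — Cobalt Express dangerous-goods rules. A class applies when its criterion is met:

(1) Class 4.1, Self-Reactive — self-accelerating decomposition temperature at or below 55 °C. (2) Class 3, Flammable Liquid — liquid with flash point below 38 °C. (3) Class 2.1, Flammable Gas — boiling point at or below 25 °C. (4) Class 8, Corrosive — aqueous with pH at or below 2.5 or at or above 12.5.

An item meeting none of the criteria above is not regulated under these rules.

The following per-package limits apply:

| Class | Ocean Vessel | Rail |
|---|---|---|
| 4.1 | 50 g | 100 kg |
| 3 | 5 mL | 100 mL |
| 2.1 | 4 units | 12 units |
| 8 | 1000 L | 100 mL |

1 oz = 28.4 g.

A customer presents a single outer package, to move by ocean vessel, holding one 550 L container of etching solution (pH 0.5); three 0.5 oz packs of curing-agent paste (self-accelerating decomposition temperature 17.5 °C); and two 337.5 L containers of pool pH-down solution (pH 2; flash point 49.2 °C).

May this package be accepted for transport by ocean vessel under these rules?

pH 0.5 meets the Class 8 criterion (Corrosive), so the etching solution is Class 8.
With self-accelerating decomposition temperature 17.5 °C (≤ 55 °C), the curing-agent paste falls in Class 4.1.
pH 2 meets the Class 8 criterion (Corrosive), so the pool pH-down solution is Class 8.
Class 8 net quantity: 550 L + (two 337.5 L containers = 675 L) = 1225 L.
1225 L > 1000 L (ocean vessel limit, Class 8) — over the limit.
Class 4.1 quantity: three 0.5 oz packs = 42.6 g.
That is within the Class 4.1 ocean vessel limit of 50 g.

No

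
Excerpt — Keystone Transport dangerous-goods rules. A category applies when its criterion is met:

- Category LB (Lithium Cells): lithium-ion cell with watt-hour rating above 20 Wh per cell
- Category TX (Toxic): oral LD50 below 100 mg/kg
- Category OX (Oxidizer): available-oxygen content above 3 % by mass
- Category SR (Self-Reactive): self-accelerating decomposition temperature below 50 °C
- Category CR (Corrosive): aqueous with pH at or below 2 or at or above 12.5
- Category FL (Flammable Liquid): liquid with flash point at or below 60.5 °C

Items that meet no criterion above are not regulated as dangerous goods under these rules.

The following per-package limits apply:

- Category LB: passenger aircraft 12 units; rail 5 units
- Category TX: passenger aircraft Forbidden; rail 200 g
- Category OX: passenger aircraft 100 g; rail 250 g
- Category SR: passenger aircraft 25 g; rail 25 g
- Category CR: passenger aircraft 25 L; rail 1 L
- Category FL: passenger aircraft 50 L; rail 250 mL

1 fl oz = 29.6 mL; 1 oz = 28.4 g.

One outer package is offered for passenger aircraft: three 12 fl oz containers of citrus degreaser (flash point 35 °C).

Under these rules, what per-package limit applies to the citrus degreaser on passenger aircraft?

50 L

With flash point 35 °C (≤ 60.5 °C), the citrus degreaser falls in Category FL.
The passenger aircraft limit for Category FL is 50 L.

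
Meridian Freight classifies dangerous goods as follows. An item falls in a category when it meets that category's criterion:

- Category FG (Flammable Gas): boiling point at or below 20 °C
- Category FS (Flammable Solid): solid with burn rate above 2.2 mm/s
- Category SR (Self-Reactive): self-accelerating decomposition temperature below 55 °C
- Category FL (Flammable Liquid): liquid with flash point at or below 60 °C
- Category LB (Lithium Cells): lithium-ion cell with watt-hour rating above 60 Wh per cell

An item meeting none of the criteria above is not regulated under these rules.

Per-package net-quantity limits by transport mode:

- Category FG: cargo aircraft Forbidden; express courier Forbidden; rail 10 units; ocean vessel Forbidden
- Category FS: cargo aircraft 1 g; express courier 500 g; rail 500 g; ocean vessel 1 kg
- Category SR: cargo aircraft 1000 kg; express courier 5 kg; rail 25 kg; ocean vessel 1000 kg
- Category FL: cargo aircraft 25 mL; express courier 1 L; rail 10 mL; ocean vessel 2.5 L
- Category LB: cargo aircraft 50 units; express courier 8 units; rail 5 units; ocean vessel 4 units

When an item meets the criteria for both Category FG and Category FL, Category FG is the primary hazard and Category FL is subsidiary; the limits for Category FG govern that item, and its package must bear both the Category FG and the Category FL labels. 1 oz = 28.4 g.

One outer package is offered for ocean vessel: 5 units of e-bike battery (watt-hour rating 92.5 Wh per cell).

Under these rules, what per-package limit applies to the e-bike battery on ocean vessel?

E-bike battery: watt-hour rating 92.5 Wh per cell > 60 Wh per cell → Category LB (Lithium Cells).
The ocean vessel limit for Category LB is 4 units.

4 units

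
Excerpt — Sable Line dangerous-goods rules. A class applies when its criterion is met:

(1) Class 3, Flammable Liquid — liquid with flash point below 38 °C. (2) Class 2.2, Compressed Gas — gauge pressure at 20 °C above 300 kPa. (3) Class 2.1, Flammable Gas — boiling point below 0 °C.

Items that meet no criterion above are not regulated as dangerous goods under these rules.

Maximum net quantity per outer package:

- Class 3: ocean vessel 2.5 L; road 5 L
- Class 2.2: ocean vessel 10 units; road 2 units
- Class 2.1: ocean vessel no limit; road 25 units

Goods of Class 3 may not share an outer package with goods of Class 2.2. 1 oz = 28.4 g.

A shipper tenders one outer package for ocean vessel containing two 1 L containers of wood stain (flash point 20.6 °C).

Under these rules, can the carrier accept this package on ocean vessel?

Flash point 20.6 °C meets the Class 3 criterion (Flammable Liquid), so the wood stain is Class 3.
Class 3 quantity: two 1 L containers = 2 L.
2 L is within the ocean vessel limit of 2.5 L for Class 3.

Yes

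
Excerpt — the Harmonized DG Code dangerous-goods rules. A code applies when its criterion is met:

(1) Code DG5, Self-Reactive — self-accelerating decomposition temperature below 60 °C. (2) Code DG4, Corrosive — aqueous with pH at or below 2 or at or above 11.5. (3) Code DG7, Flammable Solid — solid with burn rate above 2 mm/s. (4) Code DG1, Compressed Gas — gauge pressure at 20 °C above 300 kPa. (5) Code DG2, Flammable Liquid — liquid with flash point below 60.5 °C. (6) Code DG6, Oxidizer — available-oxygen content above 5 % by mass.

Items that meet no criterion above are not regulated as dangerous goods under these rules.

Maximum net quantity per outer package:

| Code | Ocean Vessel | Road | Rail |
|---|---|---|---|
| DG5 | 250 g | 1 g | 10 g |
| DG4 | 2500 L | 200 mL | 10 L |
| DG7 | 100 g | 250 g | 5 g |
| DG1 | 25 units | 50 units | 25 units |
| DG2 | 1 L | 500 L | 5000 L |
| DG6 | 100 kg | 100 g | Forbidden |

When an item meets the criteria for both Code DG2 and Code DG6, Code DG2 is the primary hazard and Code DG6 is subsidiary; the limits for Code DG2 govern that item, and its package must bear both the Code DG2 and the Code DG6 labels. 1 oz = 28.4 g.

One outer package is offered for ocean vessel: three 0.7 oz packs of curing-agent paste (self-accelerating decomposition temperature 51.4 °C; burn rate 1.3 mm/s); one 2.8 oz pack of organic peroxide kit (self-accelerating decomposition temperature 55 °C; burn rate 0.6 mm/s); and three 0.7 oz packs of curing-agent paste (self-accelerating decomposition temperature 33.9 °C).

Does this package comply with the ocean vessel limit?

With self-accelerating decomposition temperature 51.4 °C (< 60 °C), the curing-agent paste falls in Code DG5.
The organic peroxide kit has self-accelerating decomposition temperature 55 °C, which is < 60 °C, so it is Code DG5 (Self-Reactive).
The curing-agent paste has self-accelerating decomposition temperature 33.9 °C, which is < 60 °C, so it is Code DG5 (Self-Reactive).
Code DG5 net quantity: (three 0.7 oz packs = 59.64 g) + (one 2.8 oz pack = 79.52 g) + (three 0.7 oz packs = 59.64 g) = 198.8 g.
198.8 g ≤ 250 g (ocean vessel limit, Code DG5) — within limit.

Yes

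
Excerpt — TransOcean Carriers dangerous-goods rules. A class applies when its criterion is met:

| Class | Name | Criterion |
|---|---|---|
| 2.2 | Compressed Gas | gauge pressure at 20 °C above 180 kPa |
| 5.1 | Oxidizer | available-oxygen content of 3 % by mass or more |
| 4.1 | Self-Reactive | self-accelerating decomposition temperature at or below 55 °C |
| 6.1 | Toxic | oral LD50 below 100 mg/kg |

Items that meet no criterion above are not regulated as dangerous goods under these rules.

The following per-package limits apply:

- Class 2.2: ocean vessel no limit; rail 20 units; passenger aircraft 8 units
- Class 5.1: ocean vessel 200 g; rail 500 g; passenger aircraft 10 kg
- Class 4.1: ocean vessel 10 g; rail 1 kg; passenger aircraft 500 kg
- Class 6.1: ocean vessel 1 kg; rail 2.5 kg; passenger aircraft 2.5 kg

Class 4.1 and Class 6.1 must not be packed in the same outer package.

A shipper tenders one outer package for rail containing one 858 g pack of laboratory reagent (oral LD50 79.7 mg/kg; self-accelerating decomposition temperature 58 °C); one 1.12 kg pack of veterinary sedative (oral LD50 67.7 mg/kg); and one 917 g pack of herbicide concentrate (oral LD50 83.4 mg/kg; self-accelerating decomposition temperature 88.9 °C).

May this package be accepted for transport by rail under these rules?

The laboratory reagent has oral LD50 79.7 mg/kg, which is < 100 mg/kg, so it is Class 6.1 (Toxic).
Oral LD50 67.7 mg/kg meets the Class 6.1 criterion (Toxic), so the veterinary sedative is Class 6.1.
Herbicide concentrate: oral LD50 83.4 mg/kg < 100 mg/kg → Class 6.1 (Toxic).
Class 6.1 net quantity: 858 g + 1.12 kg + 917 g = 2.895 kg.
That exceeds the Class 6.1 rail limit of 2.5 kg.

No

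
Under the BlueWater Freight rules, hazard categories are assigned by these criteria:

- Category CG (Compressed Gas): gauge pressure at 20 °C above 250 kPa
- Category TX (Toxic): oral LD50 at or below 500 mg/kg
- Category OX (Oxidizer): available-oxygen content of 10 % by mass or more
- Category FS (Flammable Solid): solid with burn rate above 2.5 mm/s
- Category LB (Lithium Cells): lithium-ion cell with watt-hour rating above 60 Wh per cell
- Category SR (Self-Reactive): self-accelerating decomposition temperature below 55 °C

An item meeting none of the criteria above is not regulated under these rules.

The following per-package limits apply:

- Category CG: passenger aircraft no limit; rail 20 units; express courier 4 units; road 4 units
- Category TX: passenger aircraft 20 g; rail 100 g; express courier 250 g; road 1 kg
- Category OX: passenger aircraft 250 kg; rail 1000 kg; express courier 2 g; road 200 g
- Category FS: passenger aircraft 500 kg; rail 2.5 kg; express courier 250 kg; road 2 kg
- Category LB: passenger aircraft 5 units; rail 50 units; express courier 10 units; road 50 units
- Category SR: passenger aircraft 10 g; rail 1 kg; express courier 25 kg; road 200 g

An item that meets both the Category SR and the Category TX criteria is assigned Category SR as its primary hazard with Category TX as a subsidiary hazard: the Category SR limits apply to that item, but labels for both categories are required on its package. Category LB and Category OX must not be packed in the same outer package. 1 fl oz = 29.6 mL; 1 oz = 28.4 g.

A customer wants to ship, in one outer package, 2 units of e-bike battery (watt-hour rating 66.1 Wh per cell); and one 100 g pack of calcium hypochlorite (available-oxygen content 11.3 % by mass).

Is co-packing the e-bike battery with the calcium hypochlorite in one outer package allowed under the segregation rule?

With watt-hour rating 66.1 Wh per cell (> 60 Wh per cell), the e-bike battery falls in Category LB.
The calcium hypochlorite has available-oxygen content 11.3 % by mass, which is ≥ 10 % by mass, so it is Category OX (Oxidizer).
Category LB and Category OX may not share an outer package.

No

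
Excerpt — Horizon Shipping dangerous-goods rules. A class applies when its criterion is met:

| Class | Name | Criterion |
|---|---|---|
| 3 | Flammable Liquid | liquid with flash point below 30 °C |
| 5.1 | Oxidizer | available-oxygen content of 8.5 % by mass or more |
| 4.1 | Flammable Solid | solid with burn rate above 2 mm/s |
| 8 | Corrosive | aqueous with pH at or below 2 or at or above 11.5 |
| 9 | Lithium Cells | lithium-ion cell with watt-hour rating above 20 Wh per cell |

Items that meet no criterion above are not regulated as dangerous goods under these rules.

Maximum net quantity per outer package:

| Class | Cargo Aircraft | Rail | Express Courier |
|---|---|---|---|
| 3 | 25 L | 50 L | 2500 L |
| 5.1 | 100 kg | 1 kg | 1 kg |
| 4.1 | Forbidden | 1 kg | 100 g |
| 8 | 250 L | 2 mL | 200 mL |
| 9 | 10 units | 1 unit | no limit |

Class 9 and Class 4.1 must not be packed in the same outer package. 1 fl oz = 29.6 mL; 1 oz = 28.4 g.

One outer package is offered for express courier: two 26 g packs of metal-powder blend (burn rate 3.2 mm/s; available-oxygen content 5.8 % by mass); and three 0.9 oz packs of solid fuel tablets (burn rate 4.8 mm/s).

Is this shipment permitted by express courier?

No

The metal-powder blend has burn rate 3.2 mm/s, which is > 2 mm/s, so it is Class 4.1 (Flammable Solid).
Burn rate 4.8 mm/s meets the Class 4.1 criterion (Flammable Solid), so the solid fuel tablets are Class 4.1.
Total Class 4.1: (two 26 g packs = 52 g) + (three 0.9 oz packs = 76.68 g) = 128.68 g.
128.68 g exceeds the express courier limit of 100 g for Class 4.1.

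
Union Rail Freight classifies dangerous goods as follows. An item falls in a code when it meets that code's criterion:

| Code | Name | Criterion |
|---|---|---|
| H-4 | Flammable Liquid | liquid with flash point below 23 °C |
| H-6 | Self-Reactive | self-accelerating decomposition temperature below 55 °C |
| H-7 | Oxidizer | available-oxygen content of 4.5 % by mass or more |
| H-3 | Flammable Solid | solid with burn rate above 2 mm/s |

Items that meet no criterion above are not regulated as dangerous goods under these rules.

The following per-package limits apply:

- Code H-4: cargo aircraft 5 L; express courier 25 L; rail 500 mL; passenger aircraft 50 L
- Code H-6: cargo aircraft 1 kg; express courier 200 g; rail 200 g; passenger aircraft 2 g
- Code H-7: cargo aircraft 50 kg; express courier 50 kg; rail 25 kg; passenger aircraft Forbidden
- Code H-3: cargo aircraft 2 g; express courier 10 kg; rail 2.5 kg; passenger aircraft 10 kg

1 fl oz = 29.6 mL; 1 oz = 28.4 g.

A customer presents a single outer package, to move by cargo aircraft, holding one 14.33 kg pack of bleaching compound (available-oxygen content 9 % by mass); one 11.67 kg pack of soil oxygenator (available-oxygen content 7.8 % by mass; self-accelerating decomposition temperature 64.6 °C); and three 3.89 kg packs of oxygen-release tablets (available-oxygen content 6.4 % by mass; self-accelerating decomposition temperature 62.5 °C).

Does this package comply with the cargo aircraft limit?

Yes

With available-oxygen content 9 % by mass (≥ 4.5 % by mass), the bleaching compound falls in Code H-7.
Soil oxygenator: available-oxygen content 7.8 % by mass ≥ 4.5 % by mass → Code H-7 (Oxidizer).
Oxygen-release tablets: available-oxygen content 6.4 % by mass ≥ 4.5 % by mass → Code H-7 (Oxidizer).
Code H-7 net quantity: 14.33 kg + 11.67 kg + (three 3.89 kg packs = 11.67 kg) = 37.67 kg.
37.67 kg ≤ 50 kg (cargo aircraft limit, Code H-7) — within limit.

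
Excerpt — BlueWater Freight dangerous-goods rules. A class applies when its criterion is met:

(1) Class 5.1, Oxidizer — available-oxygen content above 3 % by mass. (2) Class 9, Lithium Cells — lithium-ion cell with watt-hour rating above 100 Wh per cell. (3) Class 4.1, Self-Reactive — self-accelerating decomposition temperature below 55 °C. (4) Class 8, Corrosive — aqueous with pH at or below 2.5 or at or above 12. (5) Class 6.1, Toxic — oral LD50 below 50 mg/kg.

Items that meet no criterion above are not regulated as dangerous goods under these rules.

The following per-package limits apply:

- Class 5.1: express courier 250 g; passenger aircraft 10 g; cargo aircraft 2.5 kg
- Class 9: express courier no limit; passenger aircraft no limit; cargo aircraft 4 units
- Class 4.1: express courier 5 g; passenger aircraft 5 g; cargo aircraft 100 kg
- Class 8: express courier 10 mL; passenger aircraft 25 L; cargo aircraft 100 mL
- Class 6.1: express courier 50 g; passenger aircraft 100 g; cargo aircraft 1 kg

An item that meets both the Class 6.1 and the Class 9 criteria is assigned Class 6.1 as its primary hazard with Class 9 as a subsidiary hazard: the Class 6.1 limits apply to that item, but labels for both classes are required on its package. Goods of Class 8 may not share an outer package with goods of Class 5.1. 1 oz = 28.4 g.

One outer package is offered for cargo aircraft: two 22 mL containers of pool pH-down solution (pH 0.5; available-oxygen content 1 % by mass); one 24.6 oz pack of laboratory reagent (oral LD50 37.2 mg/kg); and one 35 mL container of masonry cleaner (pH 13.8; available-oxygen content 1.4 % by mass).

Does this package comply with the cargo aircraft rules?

pH 0.5 meets the Class 8 criterion (Corrosive), so the pool pH-down solution is Class 8.
With oral LD50 37.2 mg/kg (< 50 mg/kg), the laboratory reagent falls in Class 6.1.
pH 13.8 meets the Class 8 criterion (Corrosive), so the masonry cleaner is Class 8.
Class 8 net quantity: (two 22 mL containers = 44 mL) + 35 mL = 79 mL.
79 mL ≤ 100 mL (cargo aircraft limit, Class 8) — within limit.
Class 6.1 quantity: one 24.6 oz pack = 698.64 g.
698.64 g ≤ 1 kg (cargo aircraft limit, Class 6.1) — within limit.
The segregation rule (Class 8 with Class 5.1) does not apply to Class 8 with Class 6.1.
Every hazard class is within its cargo aircraft limit and no segregation rule is violated.

Yes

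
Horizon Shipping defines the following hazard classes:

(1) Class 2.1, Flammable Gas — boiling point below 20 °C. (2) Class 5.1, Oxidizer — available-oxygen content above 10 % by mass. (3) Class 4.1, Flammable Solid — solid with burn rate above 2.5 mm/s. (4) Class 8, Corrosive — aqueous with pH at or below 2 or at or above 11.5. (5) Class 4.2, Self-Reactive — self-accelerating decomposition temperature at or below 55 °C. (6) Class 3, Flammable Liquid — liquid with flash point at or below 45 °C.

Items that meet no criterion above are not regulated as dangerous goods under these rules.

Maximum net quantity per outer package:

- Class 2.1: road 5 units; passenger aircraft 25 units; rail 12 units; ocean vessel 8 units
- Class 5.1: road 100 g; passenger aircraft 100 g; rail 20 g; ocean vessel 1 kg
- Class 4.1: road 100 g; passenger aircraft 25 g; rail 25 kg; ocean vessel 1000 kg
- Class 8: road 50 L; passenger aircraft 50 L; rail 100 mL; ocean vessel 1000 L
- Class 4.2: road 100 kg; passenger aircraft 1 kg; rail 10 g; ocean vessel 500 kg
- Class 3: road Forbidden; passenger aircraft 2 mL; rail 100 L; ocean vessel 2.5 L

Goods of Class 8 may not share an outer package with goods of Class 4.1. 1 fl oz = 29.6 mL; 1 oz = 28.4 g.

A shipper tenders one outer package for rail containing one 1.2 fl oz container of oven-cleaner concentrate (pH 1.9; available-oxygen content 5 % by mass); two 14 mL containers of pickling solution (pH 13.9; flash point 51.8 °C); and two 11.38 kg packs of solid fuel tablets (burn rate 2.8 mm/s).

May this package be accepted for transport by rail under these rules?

The oven-cleaner concentrate has pH 1.9, which is ≤ 2, so it is Class 8 (Corrosive).
Pickling solution: pH 13.9 ≥ 11.5 → Class 8 (Corrosive).
With burn rate 2.8 mm/s (> 2.5 mm/s), the solid fuel tablets fall in Class 4.1.
Class 8 net quantity: (one 1.2 fl oz container = 35.52 mL) + (two 14 mL containers = 28 mL) = 63.52 mL.
63.52 mL is within the rail limit of 100 mL for Class 8.
Class 4.1 quantity: two 11.38 kg packs = 22.76 kg.
22.76 kg is within the rail limit of 25 kg for Class 4.1.
Class 8 and Class 4.1 may not share an outer package.

No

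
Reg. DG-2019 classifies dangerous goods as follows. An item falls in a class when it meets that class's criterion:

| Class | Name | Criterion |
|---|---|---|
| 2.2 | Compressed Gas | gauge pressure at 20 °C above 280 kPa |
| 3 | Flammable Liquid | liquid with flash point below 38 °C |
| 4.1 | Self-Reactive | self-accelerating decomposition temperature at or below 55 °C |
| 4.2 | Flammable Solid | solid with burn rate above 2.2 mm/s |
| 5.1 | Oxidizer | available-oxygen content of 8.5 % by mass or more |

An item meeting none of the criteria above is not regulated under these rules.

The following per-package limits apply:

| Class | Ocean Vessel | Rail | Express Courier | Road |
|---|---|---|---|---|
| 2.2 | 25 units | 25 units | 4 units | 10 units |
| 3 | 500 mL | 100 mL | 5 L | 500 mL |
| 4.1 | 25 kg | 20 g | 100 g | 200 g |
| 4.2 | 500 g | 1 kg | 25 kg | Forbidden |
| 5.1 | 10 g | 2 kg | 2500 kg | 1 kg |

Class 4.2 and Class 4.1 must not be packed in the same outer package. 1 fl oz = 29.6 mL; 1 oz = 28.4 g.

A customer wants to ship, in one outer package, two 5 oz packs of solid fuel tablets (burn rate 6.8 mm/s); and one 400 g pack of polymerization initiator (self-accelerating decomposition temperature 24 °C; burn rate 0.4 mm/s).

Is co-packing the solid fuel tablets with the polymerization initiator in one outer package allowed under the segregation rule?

No

Burn rate 6.8 mm/s meets the Class 4.2 criterion (Flammable Solid), so the solid fuel tablets are Class 4.2.
With self-accelerating decomposition temperature 24 °C (≤ 55 °C), the polymerization initiator falls in Class 4.1.
Class 4.2 and Class 4.1 may not share an outer package.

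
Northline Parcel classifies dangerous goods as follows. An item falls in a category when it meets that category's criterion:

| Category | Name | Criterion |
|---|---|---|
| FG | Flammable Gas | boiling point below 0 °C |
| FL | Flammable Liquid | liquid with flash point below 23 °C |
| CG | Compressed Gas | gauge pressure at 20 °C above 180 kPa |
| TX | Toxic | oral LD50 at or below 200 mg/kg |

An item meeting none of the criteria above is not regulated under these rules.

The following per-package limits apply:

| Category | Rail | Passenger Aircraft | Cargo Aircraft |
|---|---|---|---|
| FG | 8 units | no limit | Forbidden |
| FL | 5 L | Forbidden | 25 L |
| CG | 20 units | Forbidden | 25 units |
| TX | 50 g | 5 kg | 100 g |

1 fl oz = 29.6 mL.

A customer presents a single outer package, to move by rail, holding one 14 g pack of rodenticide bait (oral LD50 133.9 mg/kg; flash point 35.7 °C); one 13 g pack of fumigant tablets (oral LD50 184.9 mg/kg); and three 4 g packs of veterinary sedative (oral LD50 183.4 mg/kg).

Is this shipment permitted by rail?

Yes

With oral LD50 133.9 mg/kg (≤ 200 mg/kg), the rodenticide bait falls in Category TX.
Oral LD50 184.9 mg/kg meets the Category TX criterion (Toxic), so the fumigant tablets are Category TX.
The veterinary sedative has oral LD50 183.4 mg/kg, which is ≤ 200 mg/kg, so it is Category TX (Toxic).
Total Category TX: 14 g + 13 g + (three 4 g packs = 12 g) = 39 g.
That is within the Category TX rail limit of 50 g.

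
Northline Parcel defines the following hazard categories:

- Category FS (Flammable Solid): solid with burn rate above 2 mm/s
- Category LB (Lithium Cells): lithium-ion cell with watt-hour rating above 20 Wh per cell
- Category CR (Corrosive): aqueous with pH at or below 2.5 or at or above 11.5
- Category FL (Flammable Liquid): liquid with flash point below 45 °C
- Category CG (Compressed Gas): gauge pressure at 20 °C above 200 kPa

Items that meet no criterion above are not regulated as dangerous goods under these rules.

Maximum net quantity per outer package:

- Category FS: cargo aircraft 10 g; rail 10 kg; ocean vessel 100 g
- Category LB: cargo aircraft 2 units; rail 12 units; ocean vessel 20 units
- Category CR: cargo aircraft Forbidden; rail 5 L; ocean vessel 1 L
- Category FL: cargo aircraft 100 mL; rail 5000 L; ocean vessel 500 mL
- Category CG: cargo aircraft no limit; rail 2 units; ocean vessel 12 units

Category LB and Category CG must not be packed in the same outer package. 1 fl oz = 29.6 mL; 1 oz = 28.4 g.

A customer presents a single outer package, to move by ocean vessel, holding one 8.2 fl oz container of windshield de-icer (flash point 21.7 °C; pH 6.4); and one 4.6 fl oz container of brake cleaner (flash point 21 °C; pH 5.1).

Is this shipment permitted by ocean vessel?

Yes

The windshield de-icer has flash point 21.7 °C, which is < 45 °C, so it is Category FL (Flammable Liquid).
With flash point 21 °C (< 45 °C), the brake cleaner falls in Category FL.
Total Category FL: (one 8.2 fl oz container = 242.72 mL) + (one 4.6 fl oz container = 136.16 mL) = 378.88 mL.
That is within the Category FL ocean vessel limit of 500 mL.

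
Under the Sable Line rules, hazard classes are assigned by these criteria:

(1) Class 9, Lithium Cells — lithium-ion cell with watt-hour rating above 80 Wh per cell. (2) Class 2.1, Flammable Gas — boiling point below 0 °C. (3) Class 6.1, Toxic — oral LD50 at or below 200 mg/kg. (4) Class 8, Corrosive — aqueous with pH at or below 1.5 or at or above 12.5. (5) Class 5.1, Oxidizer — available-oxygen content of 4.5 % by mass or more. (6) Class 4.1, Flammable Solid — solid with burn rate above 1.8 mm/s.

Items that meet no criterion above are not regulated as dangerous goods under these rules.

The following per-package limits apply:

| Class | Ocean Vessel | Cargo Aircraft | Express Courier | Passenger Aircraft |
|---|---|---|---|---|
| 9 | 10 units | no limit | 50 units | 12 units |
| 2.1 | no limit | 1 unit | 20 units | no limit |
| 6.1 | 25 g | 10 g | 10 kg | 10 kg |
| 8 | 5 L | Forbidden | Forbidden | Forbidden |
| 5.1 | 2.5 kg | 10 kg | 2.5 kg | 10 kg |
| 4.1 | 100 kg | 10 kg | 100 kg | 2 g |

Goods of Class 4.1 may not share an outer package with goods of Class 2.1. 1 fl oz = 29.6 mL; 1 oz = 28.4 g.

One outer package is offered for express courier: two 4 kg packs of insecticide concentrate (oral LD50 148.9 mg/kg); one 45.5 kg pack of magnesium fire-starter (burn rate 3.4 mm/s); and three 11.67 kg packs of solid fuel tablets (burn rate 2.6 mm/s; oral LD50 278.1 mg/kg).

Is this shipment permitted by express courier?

Yes

Insecticide concentrate: oral LD50 148.9 mg/kg ≤ 200 mg/kg → Class 6.1 (Toxic).
With burn rate 3.4 mm/s (> 1.8 mm/s), the magnesium fire-starter falls in Class 4.1.
Burn rate 2.6 mm/s meets the Class 4.1 criterion (Flammable Solid), so the solid fuel tablets are Class 4.1.
Class 4.1 net quantity: 45.5 kg + (three 11.67 kg packs = 35.01 kg) = 80.51 kg.
80.51 kg is within the express courier limit of 100 kg for Class 4.1.
Class 6.1 quantity: two 4 kg packs = 8 kg.
8 kg ≤ 10 kg (express courier limit, Class 6.1) — within limit.
The segregation rule (Class 4.1 with Class 2.1) does not apply to Class 4.1 with Class 6.1.
Every hazard class is within its express courier limit and no segregation rule is violated.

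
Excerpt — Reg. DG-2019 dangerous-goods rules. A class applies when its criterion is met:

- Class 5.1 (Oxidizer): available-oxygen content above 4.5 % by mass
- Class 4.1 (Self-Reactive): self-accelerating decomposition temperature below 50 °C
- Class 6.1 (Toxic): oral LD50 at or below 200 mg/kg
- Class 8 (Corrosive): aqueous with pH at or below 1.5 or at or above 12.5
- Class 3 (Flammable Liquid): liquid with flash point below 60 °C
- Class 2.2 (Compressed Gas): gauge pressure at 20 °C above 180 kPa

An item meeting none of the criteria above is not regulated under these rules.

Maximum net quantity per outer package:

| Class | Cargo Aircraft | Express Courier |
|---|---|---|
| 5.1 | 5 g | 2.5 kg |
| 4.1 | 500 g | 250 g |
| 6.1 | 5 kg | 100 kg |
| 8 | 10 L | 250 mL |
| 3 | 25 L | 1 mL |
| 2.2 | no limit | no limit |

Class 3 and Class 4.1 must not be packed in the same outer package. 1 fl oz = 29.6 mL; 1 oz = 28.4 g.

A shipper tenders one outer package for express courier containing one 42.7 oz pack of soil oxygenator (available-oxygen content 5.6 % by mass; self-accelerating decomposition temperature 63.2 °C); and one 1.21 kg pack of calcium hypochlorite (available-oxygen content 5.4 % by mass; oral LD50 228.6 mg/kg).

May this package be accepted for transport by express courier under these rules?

Available-oxygen content 5.6 % by mass meets the Class 5.1 criterion (Oxidizer), so the soil oxygenator is Class 5.1.
The calcium hypochlorite has available-oxygen content 5.4 % by mass, which is > 4.5 % by mass, so it is Class 5.1 (Oxidizer).
Total Class 5.1: (one 42.7 oz pack = 1212.68 g) + 1.21 kg = 2422.68 g.
That is within the Class 5.1 express courier limit of 2.5 kg.

Yes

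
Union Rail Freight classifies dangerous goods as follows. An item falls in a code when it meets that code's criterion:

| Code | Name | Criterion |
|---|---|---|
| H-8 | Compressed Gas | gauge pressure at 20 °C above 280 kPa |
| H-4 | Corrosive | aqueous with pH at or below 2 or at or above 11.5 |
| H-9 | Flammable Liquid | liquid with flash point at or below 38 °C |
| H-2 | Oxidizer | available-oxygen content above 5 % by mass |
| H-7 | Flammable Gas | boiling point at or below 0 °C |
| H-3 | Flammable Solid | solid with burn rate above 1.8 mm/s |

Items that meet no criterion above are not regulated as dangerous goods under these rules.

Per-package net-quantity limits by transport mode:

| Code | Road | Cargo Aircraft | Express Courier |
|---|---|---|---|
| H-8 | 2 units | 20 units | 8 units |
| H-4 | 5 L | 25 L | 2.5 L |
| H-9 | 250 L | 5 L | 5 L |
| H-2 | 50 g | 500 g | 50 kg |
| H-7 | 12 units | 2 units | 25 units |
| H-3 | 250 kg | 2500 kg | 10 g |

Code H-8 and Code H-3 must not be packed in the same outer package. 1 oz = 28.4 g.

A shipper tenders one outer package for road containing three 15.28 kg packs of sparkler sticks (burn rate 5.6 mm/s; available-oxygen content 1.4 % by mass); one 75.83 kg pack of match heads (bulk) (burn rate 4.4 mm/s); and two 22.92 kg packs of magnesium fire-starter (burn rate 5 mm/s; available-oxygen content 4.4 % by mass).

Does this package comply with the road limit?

Yes

The sparkler sticks have burn rate 5.6 mm/s, which is > 1.8 mm/s, so they are Code H-3 (Flammable Solid).
Burn rate 4.4 mm/s meets the Code H-3 criterion (Flammable Solid), so the match heads (bulk) are Code H-3.
The magnesium fire-starter has burn rate 5 mm/s, which is > 1.8 mm/s, so it is Code H-3 (Flammable Solid).
Total Code H-3: (three 15.28 kg packs = 45.84 kg) + 75.83 kg + (two 22.92 kg packs = 45.84 kg) = 167.51 kg.
That is within the Code H-3 road limit of 250 kg.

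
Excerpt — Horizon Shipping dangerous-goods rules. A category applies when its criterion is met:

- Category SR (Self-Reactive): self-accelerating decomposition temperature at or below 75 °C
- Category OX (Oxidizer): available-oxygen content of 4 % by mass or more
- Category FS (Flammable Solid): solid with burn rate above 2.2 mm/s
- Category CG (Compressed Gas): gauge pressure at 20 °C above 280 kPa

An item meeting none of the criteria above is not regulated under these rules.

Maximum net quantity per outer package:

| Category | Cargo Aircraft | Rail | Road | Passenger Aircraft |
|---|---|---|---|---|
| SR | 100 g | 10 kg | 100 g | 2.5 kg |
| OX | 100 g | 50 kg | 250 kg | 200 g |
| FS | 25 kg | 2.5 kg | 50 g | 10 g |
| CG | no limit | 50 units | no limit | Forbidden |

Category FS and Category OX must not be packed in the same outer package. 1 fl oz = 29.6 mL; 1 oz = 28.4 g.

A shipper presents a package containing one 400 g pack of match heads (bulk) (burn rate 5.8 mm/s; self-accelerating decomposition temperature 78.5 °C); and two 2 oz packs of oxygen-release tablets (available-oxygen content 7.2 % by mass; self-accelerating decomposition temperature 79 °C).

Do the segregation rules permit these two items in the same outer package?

The match heads (bulk) have burn rate 5.8 mm/s, which is > 2.2 mm/s, so they are Category FS (Flammable Solid).
The oxygen-release tablets have available-oxygen content 7.2 % by mass, which is ≥ 4 % by mass, so they are Category OX (Oxidizer).
Category FS and Category OX may not share an outer package.

No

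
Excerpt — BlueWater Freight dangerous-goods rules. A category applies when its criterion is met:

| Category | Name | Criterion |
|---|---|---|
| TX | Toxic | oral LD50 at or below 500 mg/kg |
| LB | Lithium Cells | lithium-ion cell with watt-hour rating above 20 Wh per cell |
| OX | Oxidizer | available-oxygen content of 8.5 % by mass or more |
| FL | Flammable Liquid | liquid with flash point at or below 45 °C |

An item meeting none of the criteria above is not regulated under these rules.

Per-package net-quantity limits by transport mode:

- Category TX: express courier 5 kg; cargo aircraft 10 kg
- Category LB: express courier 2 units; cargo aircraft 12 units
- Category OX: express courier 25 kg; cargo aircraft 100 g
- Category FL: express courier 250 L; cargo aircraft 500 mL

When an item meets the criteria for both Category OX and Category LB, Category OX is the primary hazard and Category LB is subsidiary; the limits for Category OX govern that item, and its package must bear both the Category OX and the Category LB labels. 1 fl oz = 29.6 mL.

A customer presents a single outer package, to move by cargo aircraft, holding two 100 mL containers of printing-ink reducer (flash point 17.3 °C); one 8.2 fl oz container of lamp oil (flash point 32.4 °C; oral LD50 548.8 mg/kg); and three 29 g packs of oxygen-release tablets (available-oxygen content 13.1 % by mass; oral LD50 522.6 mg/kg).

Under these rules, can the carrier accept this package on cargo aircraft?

Yes

With flash point 17.3 °C (≤ 45 °C), the printing-ink reducer falls in Category FL.
With flash point 32.4 °C (≤ 45 °C), the lamp oil falls in Category FL.
With available-oxygen content 13.1 % by mass (≥ 8.5 % by mass), the oxygen-release tablets fall in Category OX.
Total Category FL: (two 100 mL containers = 200 mL) + (one 8.2 fl oz container = 242.72 mL) = 442.72 mL.
442.72 mL ≤ 500 mL (cargo aircraft limit, Category FL) — within limit.
Category OX quantity: three 29 g packs = 87 g.
87 g ≤ 100 g (cargo aircraft limit, Category OX) — within limit.
Every hazard category is within its cargo aircraft limit and no segregation rule is violated.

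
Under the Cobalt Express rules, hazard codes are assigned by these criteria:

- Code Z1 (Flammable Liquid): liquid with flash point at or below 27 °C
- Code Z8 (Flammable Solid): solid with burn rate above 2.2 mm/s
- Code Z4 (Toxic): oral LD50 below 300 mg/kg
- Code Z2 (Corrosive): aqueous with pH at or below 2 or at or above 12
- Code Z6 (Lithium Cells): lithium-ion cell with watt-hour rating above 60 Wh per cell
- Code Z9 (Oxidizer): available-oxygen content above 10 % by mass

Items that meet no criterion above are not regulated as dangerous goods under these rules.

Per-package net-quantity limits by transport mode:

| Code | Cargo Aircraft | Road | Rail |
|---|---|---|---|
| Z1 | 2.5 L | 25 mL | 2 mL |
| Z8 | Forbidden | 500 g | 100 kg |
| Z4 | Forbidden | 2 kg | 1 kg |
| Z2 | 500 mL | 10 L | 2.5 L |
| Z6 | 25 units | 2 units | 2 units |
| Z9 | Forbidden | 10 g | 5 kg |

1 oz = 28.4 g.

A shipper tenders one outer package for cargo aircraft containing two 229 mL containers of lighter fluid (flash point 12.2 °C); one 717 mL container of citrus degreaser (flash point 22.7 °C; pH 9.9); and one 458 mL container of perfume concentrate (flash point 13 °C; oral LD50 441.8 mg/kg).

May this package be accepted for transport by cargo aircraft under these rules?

The lighter fluid has flash point 12.2 °C, which is ≤ 27 °C, so it is Code Z1 (Flammable Liquid).
The citrus degreaser has flash point 22.7 °C, which is ≤ 27 °C, so it is Code Z1 (Flammable Liquid).
Perfume concentrate: flash point 13 °C ≤ 27 °C → Code Z1 (Flammable Liquid).
Total Code Z1: (two 229 mL containers = 458 mL) + 717 mL + 458 mL = 1.633 L.
1.633 L is within the cargo aircraft limit of 2.5 L for Code Z1.

Yes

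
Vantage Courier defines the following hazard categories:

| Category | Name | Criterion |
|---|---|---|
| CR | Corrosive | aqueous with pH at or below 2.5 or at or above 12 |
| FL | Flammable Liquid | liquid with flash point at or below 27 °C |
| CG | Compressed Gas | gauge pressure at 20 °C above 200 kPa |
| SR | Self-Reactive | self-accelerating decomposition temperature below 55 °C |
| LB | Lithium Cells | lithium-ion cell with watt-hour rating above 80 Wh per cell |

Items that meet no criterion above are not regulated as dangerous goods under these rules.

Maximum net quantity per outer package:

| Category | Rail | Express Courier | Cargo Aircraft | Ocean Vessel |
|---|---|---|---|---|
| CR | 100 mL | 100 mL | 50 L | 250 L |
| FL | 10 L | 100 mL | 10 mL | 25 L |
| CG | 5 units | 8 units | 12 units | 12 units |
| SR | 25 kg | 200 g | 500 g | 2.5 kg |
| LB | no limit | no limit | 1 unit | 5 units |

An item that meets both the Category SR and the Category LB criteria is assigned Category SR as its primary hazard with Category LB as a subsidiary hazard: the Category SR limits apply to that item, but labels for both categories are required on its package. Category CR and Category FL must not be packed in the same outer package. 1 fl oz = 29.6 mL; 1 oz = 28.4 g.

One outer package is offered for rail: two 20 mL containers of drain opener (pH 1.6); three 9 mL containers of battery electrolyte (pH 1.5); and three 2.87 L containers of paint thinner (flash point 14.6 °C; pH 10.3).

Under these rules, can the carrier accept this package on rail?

Drain opener: pH 1.6 ≤ 2.5 → Category CR (Corrosive).
With pH 1.5 (≤ 2.5), the battery electrolyte falls in Category CR.
With flash point 14.6 °C (≤ 27 °C), the paint thinner falls in Category FL.
Category CR net quantity: (two 20 mL containers = 40 mL) + (three 9 mL containers = 27 mL) = 67 mL.
67 mL ≤ 100 mL (rail limit, Category CR) — within limit.
Category FL quantity: three 2.87 L containers = 8.61 L.
That is within the Category FL rail limit of 10 L.
Category CR and Category FL may not share an outer package.

No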